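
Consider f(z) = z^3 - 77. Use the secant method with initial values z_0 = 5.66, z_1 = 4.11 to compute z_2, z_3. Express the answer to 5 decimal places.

4.21491, 4.25570

f(5.66) = 104.3214960, f(4.11) = -7.5734690
z_2 = 4.1100000 − (-7.5734690)·(4.1100000 − 5.6600000) / (-7.5734690 − 104.3214960) = 4.1100000 − (11.7388769)/(-111.8949650) = 4.2149098
f(4.2149098) = -2.1201698
z_3 = 4.2149098 − (-2.1201698)·(4.2149098 − 4.1100000) / (-2.1201698 − (-7.5734690)) = 4.2149098 − (-0.2224266)/(5.4532992) = 4.2556973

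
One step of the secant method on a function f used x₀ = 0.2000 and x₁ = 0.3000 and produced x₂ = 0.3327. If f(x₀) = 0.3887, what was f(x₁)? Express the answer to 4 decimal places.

The secant line through (0.2000, 0.3887) and (0.3000, f(x₁)) crosses zero at x₂ = 0.3327.
So (0.2000, 0.3887), (0.3000, f(x₁)), (0.3327, 0) are collinear:
f(x₁) = 0.3887 · (0.3000 − 0.3327) / (0.2000 − 0.3327) = 0.3887 · (-0.032700)/(-0.132700) = 0.095784

0.0958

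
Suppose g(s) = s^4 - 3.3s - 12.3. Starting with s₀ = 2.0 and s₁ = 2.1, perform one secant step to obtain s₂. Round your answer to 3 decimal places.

g(2.0) = -2.90000, g(2.1) = 0.21810
s₂ = 2.10000 − 0.21810·(2.10000 − 2.00000) / (0.21810 − (-2.90000)) = 2.10000 − (0.02181)/(3.11810) = 2.09301

2.093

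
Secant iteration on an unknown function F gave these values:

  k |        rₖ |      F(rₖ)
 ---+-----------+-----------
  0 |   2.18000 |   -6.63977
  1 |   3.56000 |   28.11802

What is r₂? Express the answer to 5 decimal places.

2.44362

r₂ = 3.56000 − 28.11802·(3.56000 − 2.18000) / (28.11802 − (-6.63977))
   = 3.56000 − (38.8028676)/(34.7577900) = 2.4436210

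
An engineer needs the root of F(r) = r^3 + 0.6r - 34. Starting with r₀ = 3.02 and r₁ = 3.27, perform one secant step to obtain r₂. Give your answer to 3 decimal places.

F(3.02) = -4.64439, F(3.27) = 2.92778
r₂ = 3.27000 − 2.92778·(3.27000 − 3.02000) / (2.92778 − (-4.64439)) = 3.27000 − (0.73195)/(7.57218) = 3.17334

3.173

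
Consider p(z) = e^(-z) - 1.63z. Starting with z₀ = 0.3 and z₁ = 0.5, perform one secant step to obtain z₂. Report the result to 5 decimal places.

p(0.3) = 0.2518182, p(0.5) = -0.2084693
z₂ = 0.5000000 − (-0.2084693)·(0.5000000 − 0.3000000) / (-0.2084693 − 0.2518182) = 0.5000000 − (-0.0416939)/(-0.4602876) = 0.4094178

0.40942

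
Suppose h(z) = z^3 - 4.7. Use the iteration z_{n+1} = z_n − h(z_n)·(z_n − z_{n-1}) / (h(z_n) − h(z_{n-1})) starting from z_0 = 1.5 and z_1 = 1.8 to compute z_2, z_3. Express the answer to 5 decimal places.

h(1.5) = -1.3250000, h(1.8) = 1.1320000
z_2 = 1.8000000 − 1.1320000·(1.8000000 − 1.5000000) / (1.1320000 − (-1.3250000)) = 1.8000000 − (0.3396000)/(2.4570000) = 1.6617827
h(1.6617827) = -0.1109513
z_3 = 1.6617827 − (-0.1109513)·(1.6617827 − 1.8000000) / (-0.1109513 − 1.1320000) = 1.6617827 − (0.0153354)/(-1.2429513) = 1.6741205

1.66178, 1.67412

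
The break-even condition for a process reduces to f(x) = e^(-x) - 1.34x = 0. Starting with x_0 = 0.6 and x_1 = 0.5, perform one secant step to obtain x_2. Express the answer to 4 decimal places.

f(0.6) = -0.255188, f(0.5) = -0.063469
x_2 = 0.500000 − (-0.063469)·(0.500000 − 0.600000) / (-0.063469 − (-0.255188)) = 0.500000 − (0.006347)/(0.191719) = 0.466895

0.4669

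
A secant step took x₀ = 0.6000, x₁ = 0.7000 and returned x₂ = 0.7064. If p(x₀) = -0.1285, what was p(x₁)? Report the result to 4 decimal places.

-0.0077

The secant line through (0.6000, -0.1285) and (0.7000, p(x₁)) crosses zero at x₂ = 0.7064.
So (0.6000, -0.1285), (0.7000, p(x₁)), (0.7064, 0) are collinear:
p(x₁) = -0.1285 · (0.7000 − 0.7064) / (0.6000 − 0.7064) = -0.1285 · (-0.006400)/(-0.106400) = -0.007729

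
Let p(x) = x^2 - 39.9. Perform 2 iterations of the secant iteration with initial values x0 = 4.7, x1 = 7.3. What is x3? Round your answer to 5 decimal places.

p(4.7) = -17.8100000, p(7.3) = 13.3900000
x2 = 7.3000000 − 13.3900000·(7.3000000 − 4.7000000) / (13.3900000 − (-17.8100000)) = 7.3000000 − (34.8140000)/(31.2000000) = 6.1841667
p(6.1841667) = -1.6560826
x3 = 6.1841667 − (-1.6560826)·(6.1841667 − 7.3000000) / (-1.6560826 − 13.3900000) = 6.1841667 − (1.8479122)/(-15.0460826) = 6.3069835

6.30698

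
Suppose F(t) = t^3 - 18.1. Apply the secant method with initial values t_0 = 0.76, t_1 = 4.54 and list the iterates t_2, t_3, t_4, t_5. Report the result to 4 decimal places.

F(0.76) = -17.661024, F(4.54) = 75.476664
t_2 = 4.540000 − 75.476664·(4.540000 − 0.760000) / (75.476664 − (-17.661024)) = 4.540000 − (285.301790)/(93.137688) = 1.476774
F(1.476774) = -14.879361
t_3 = 1.476774 − (-14.879361)·(1.476774 − 4.540000) / (-14.879361 − 75.476664) = 1.476774 − (45.578845)/(-90.356025) = 1.981210
F(1.981210) = -10.323367
t_4 = 1.981210 − (-10.323367)·(1.981210 − 1.476774) / (-10.323367 − (-14.879361)) = 1.981210 − (-5.207479)/(4.555994) = 3.124205
F(3.124205) = 12.394304
t_5 = 3.124205 − 12.394304·(3.124205 − 1.981210) / (12.394304 − (-10.323367)) = 3.124205 − (14.166631)/(22.717671) = 2.500610

1.4768, 1.9812, 3.1242, 2.5006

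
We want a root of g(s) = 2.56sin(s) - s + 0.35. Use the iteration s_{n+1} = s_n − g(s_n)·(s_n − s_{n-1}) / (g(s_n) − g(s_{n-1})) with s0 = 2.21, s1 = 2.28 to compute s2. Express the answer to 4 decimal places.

2.2849

g(2.21) = 0.194582, g(2.28) = 0.012735
s2 = 2.280000 − 0.012735·(2.280000 − 2.210000) / (0.012735 − 0.194582) = 2.280000 − (0.000891)/(-0.181847) = 2.284902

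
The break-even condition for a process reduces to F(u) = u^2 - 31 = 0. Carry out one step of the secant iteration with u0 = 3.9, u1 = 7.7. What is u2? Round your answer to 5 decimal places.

F(3.9) = -15.7900000, F(7.7) = 28.2900000
u2 = 7.7000000 − 28.2900000·(7.7000000 − 3.9000000) / (28.2900000 − (-15.7900000)) = 7.7000000 − (107.5020000)/(44.0800000) = 5.2612069

5.26121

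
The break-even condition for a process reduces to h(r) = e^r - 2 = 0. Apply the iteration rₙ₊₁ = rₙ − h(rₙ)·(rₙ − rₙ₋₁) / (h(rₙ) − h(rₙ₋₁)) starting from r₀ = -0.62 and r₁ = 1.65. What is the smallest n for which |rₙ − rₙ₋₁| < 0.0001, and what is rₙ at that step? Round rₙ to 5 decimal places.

h(-0.62) = -1.4620556, h(1.65) = 3.2069798
r₂ = 1.6500000 − 3.2069798·(2.2700000)/(4.6690354) = 0.0908248;  |Δ| = 1.5591752
h(0.0908248) = -0.9049229
r₃ = 0.0908248 − (-0.9049229)·(-1.5591752)/(-4.1119027) = 0.4339587;  |Δ| = 0.3431339
h(0.4339587) = -0.4566448
r₄ = 0.4339587 − (-0.4566448)·(0.3431339)/(0.4482780) = 0.7834970;  |Δ| = 0.3495383
h(0.7834970) = 0.1891143
r₅ = 0.7834970 − 0.1891143·(0.3495383)/(0.6457591) = 0.6811327;  |Δ| = 0.1023643
h(0.6811327) = -0.0238852
r₆ = 0.6811327 − (-0.0238852)·(-0.1023643)/(-0.2129994) = 0.6926116;  |Δ| = 0.0114788
h(0.6926116) = -0.0010710
r₇ = 0.6926116 − (-0.0010710)·(0.0114788)/(0.0228142) = 0.6931504;  |Δ| = 0.0005388
h(0.6931504) = 0.0000064
r₈ = 0.6931504 − 0.0000064·(0.0005388)/(0.0010774) = 0.6931472;  |Δ| = 0.0000032
|r₈ − r₇| = 0.0000032 < 0.0001

n = 8, rₙ = 0.69315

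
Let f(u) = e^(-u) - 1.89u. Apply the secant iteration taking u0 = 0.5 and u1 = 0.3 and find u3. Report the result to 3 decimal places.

0.367

f(0.5) = -0.33847, f(0.3) = 0.17382
u2 = 0.30000 − 0.17382·(0.30000 − 0.50000) / (0.17382 − (-0.33847)) = 0.30000 − (-0.03476)/(0.51229) = 0.36786
f(0.36786) = -0.00304
u3 = 0.36786 − (-0.00304)·(0.36786 − 0.30000) / (-0.00304 − 0.17382) = 0.36786 − (-0.00021)/(-0.17686) = 0.36669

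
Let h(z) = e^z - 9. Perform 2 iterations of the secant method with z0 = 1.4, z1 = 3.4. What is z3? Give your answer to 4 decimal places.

h(1.4) = -4.944800, h(3.4) = 20.964100
z2 = 3.400000 − 20.964100·(3.400000 − 1.400000) / (20.964100 − (-4.944800)) = 3.400000 − (41.928200)/(25.908900) = 1.781707
h(1.781707) = -3.060015
z3 = 1.781707 − (-3.060015)·(1.781707 − 3.400000) / (-3.060015 − 20.964100) = 1.781707 − (4.952001)/(-24.024115) = 1.987833

1.9878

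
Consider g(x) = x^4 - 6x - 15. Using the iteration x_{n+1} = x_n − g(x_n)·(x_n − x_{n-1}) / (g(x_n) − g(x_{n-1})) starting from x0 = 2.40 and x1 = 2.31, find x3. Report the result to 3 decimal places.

g(2.40) = 3.77760, g(2.31) = -0.38604
x2 = 2.31000 − (-0.38604)·(2.31000 − 2.40000) / (-0.38604 − 3.77760) = 2.31000 − (0.03474)/(-4.16364) = 2.31834
g(2.31834) = -0.02244
x3 = 2.31834 − (-0.02244)·(2.31834 − 2.31000) / (-0.02244 − (-0.38604)) = 2.31834 − (-0.00019)/(0.36360) = 2.31886

2.319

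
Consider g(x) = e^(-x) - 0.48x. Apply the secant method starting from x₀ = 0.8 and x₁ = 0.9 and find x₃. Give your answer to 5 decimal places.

0.87150

g(0.8) = 0.0653290, g(0.9) = -0.0254303
x₂ = 0.9000000 − (-0.0254303)·(0.9000000 − 0.8000000) / (-0.0254303 − 0.0653290) = 0.9000000 − (-0.0025430)/(-0.0907593) = 0.8719805
g(0.8719805) = -0.0004280
x₃ = 0.8719805 − (-0.0004280)·(0.8719805 − 0.9000000) / (-0.0004280 − (-0.0254303)) = 0.8719805 − (0.0000120)/(0.0250024) = 0.8715008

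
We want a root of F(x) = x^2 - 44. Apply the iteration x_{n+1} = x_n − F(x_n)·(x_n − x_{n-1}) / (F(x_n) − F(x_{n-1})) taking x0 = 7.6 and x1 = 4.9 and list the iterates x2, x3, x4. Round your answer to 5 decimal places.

6.49920, 6.65363, 6.63304

F(7.6) = 13.7600000, F(4.9) = -19.9900000
x2 = 4.9000000 − (-19.9900000)·(4.9000000 − 7.6000000) / (-19.9900000 − 13.7600000) = 4.9000000 − (53.9730000)/(-33.7500000) = 6.4992000
F(6.4992000) = -1.7603994
x3 = 6.4992000 − (-1.7603994)·(6.4992000 − 4.9000000) / (-1.7603994 − (-19.9900000)) = 6.4992000 − (-2.8152307)/(18.2296006) = 6.6536318
F(6.6536318) = 0.2708166
x4 = 6.6536318 − 0.2708166·(6.6536318 − 6.4992000) / (0.2708166 − (-1.7603994)) = 6.6536318 − (0.0418227)/(2.0312159) = 6.6330419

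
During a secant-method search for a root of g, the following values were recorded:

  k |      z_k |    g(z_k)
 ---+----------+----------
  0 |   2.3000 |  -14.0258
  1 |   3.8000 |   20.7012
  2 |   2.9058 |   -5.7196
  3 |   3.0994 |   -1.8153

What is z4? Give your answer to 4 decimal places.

z4 = 3.0994 − (-1.8153)·(3.0994 − 2.9058) / (-1.8153 − (-5.7196))
   = 3.0994 − (-0.351442)/(3.904300) = 3.189414

3.1894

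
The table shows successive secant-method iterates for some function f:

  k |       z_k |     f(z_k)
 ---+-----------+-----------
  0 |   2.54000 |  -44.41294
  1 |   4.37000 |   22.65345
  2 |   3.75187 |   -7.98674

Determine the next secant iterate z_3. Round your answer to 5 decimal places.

3.91299

z_3 = 3.75187 − (-7.98674)·(3.75187 − 4.37000) / (-7.98674 − 22.65345)
   = 3.75187 − (4.9368436)/(-30.6401900) = 3.9129931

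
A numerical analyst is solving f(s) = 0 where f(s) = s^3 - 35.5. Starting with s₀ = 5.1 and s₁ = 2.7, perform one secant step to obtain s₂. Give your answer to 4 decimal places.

f(5.1) = 97.151000, f(2.7) = -15.817000
s₂ = 2.700000 − (-15.817000)·(2.700000 − 5.100000) / (-15.817000 − 97.151000) = 2.700000 − (37.960800)/(-112.968000) = 3.036031

3.0360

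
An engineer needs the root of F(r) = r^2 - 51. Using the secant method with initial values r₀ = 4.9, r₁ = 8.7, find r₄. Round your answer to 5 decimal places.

F(4.9) = -26.9900000, F(8.7) = 24.6900000
r₂ = 8.7000000 − 24.6900000·(8.7000000 − 4.9000000) / (24.6900000 − (-26.9900000)) = 8.7000000 − (93.8220000)/(51.6800000) = 6.8845588
F(6.8845588) = -3.6028498
r₃ = 6.8845588 − (-3.6028498)·(6.8845588 − 8.7000000) / (-3.6028498 − 24.6900000) = 6.8845588 − (6.5407619)/(-28.2928498) = 7.1157396
F(7.1157396) = -0.3662505
r₄ = 7.1157396 − (-0.3662505)·(7.1157396 − 6.8845588) / (-0.3662505 − (-3.6028498)) = 7.1157396 − (-0.0846701)/(3.2365993) = 7.1418998

7.14190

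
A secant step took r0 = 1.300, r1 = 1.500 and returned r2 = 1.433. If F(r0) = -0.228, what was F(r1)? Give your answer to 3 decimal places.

0.115

The secant line through (1.300, -0.228) and (1.500, F(r1)) crosses zero at r2 = 1.433.
So (1.300, -0.228), (1.500, F(r1)), (1.433, 0) are collinear:
F(r1) = -0.228 · (1.500 − 1.433) / (1.300 − 1.433) = -0.228 · (0.06700)/(-0.13300) = 0.11486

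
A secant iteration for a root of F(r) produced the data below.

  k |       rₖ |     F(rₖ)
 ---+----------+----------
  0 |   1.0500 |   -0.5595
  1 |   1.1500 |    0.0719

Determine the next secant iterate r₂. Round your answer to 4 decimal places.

r₂ = 1.1500 − 0.0719·(1.1500 − 1.0500) / (0.0719 − (-0.5595))
   = 1.1500 − (0.007190)/(0.631400) = 1.138613

1.1386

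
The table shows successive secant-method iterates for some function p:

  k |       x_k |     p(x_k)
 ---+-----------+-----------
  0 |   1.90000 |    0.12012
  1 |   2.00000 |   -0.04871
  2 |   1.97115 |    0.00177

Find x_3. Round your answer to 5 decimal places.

x_3 = 1.97115 − 0.00177·(1.97115 − 2.00000) / (0.00177 − (-0.04871))
   = 1.97115 − (-0.0000511)/(0.0504800) = 1.9721616

1.97216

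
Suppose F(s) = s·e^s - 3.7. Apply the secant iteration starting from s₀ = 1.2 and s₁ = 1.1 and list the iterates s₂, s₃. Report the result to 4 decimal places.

F(1.2) = 0.284140, F(1.1) = -0.395417
s₂ = 1.100000 − (-0.395417)·(1.100000 − 1.200000) / (-0.395417 − 0.284140) = 1.100000 − (0.039542)/(-0.679558) = 1.158187
F(1.158187) = -0.012150
s₃ = 1.158187 − (-0.012150)·(1.158187 − 1.100000) / (-0.012150 − (-0.395417)) = 1.158187 − (-0.000707)/(0.383268) = 1.160032

1.1582, 1.1600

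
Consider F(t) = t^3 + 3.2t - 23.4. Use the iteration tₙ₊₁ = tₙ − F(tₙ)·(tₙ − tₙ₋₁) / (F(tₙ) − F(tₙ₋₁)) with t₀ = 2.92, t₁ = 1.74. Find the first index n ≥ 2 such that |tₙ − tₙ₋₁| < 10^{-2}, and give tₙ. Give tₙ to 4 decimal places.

n = 5, tₙ = 2.4897

F(2.92) = 10.841088, F(1.74) = -12.563976
t₂ = 1.740000 − (-12.563976)·(-1.180000)/(-23.405064) = 2.373431;  |Δ| = 0.633431
F(2.373431) = -2.435071
t₃ = 2.373431 − (-2.435071)·(0.633431)/(10.128905) = 2.525713;  |Δ| = 0.152282
F(2.525713) = 0.794373
t₄ = 2.525713 − 0.794373·(0.152282)/(3.229443) = 2.488255;  |Δ| = 0.037458
F(2.488255) = -0.031774
t₅ = 2.488255 − (-0.031774)·(-0.037458)/(-0.826146) = 2.489695;  |Δ| = 0.001441
|t₅ − t₄| = 0.001441 < 10^{-2}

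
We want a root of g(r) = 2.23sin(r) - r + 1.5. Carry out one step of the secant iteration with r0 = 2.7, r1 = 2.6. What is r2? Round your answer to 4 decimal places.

g(2.7) = -0.246943, g(2.6) = 0.049568
r2 = 2.600000 − 0.049568·(2.600000 − 2.700000) / (0.049568 − (-0.246943)) = 2.600000 − (-0.004957)/(0.296511) = 2.616717

2.6167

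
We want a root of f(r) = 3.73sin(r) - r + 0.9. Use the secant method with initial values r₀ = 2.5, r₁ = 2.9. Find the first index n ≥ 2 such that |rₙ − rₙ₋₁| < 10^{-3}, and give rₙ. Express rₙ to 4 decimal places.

f(2.5) = 0.632301, f(2.9) = -1.107600
r₂ = 2.900000 − (-1.107600)·(0.400000)/(-1.739901) = 2.645365;  |Δ| = 0.254635
f(2.645365) = 0.030532
r₃ = 2.645365 − 0.030532·(-0.254635)/(1.138132) = 2.652196;  |Δ| = 0.006831
f(2.652196) = 0.001254
r₄ = 2.652196 − 0.001254·(0.006831)/(-0.029278) = 2.652488;  |Δ| = 0.000292
|r₄ − r₃| = 0.000292 < 10^{-3}

n = 4, rₙ = 2.6525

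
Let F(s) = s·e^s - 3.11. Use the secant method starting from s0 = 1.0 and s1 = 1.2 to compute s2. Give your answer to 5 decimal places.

F(1.0) = -0.3917182, F(1.2) = 0.8741403
s2 = 1.2000000 − 0.8741403·(1.2000000 − 1.0000000) / (0.8741403 − (-0.3917182)) = 1.2000000 − (0.1748281)/(1.2658585) = 1.0618897

1.06189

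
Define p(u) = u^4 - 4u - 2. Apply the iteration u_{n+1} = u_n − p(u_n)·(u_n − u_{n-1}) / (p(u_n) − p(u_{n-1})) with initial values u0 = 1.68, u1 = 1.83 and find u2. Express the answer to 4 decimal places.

p(1.68) = -0.754058, p(1.83) = 1.895131
u2 = 1.830000 − 1.895131·(1.830000 − 1.680000) / (1.895131 − (-0.754058)) = 1.830000 − (0.284270)/(2.649189) = 1.722696

1.7227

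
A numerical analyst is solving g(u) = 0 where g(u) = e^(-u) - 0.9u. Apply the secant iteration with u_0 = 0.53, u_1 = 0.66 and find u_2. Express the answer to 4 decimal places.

0.6069

g(0.53) = 0.111605, g(0.66) = -0.077149
u_2 = 0.660000 − (-0.077149)·(0.660000 − 0.530000) / (-0.077149 − 0.111605) = 0.660000 − (-0.010029)/(-0.188754) = 0.606866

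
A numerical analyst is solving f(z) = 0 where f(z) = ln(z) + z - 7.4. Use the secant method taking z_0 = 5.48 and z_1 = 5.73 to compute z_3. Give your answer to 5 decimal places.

f(5.48) = -0.2188949, f(5.73) = 0.0757155
z_2 = 5.7300000 − 0.0757155·(5.7300000 − 5.4800000) / (0.0757155 − (-0.2188949)) = 5.7300000 − (0.0189289)/(0.2946104) = 5.6657494
f(5.6657494) = 0.0001886
z_3 = 5.6657494 − 0.0001886·(5.6657494 − 5.7300000) / (0.0001886 − 0.0757155) = 5.6657494 − (-0.0000121)/(-0.0755269) = 5.6655890

5.66559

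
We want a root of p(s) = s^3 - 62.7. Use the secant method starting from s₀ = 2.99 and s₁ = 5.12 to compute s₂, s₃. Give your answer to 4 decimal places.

p(2.99) = -35.969101, p(5.12) = 71.517728
s₂ = 5.120000 − 71.517728·(5.120000 − 2.990000) / (71.517728 − (-35.969101)) = 5.120000 − (152.332761)/(107.486829) = 3.702777
p(3.702777) = -11.932846
s₃ = 3.702777 − (-11.932846)·(3.702777 − 5.120000) / (-11.932846 − 71.517728) = 3.702777 − (16.911498)/(-83.450574) = 3.905430

3.7028, 3.9054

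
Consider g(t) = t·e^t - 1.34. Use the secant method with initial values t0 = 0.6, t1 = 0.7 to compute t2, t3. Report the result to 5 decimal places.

0.67799, 0.67930

g(0.6) = -0.2467287, g(0.7) = 0.0696269
t2 = 0.7000000 − 0.0696269·(0.7000000 − 0.6000000) / (0.0696269 − (-0.2467287)) = 0.7000000 − (0.0069627)/(0.3163556) = 0.6779909
g(0.6779909) = -0.0044147
t3 = 0.6779909 − (-0.0044147)·(0.6779909 − 0.7000000) / (-0.0044147 − 0.0696269) = 0.6779909 − (0.0000972)/(-0.0740416) = 0.6793032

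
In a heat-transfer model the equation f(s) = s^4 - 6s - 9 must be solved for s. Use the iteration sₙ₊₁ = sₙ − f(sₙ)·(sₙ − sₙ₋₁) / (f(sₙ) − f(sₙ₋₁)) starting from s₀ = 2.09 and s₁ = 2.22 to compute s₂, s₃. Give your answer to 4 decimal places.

f(2.09) = -2.459702, f(2.22) = 1.969127
s₂ = 2.220000 − 1.969127·(2.220000 − 2.090000) / (1.969127 − (-2.459702)) = 2.220000 − (0.255986)/(4.428829) = 2.162200
f(2.162200) = -0.116558
s₃ = 2.162200 − (-0.116558)·(2.162200 − 2.220000) / (-0.116558 − 1.969127) = 2.162200 − (0.006737)/(-2.085685) = 2.165430

2.1622, 2.1654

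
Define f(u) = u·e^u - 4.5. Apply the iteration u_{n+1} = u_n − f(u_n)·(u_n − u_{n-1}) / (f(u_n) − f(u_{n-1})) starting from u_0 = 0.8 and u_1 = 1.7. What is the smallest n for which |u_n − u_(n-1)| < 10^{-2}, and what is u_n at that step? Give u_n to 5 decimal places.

n = 5, u_n = 1.26711

f(0.8) = -2.7195673, f(1.7) = 4.8057106
u_2 = 1.7000000 − 4.8057106·(0.9000000)/(7.5252778) = 1.1252518;  |Δ| = 0.5747482
f(1.1252518) = -1.0331073
u_3 = 1.1252518 − (-1.0331073)·(-0.5747482)/(-5.8388178) = 1.2269465;  |Δ| = 0.1016946
f(1.2269465) = -0.3151325
u_4 = 1.2269465 − (-0.3151325)·(0.1016946)/(0.7179748) = 1.2715822;  |Δ| = 0.0446357
f(1.2715822) = 0.0350862
u_5 = 1.2715822 − 0.0350862·(0.0446357)/(0.3502186) = 1.2671104;  |Δ| = 0.0044718
|u_5 − u_4| = 0.0044718 < 10^{-2}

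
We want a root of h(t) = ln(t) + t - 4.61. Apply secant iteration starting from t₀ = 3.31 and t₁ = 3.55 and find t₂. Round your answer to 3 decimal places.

h(3.31) = -0.10305, h(3.55) = 0.20695
t₂ = 3.55000 − 0.20695·(3.55000 − 3.31000) / (0.20695 − (-0.10305)) = 3.55000 − (0.04967)/(0.31000) = 3.38978

3.390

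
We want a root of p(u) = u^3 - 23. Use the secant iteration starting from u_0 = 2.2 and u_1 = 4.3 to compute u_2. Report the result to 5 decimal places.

p(2.2) = -12.3520000, p(4.3) = 56.5070000
u_2 = 4.3000000 − 56.5070000·(4.3000000 − 2.2000000) / (56.5070000 − (-12.3520000)) = 4.3000000 − (118.6647000)/(68.8590000) = 2.5767002

2.57670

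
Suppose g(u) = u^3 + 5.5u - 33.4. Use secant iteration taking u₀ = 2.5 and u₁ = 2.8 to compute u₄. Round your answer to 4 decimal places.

g(2.5) = -4.025000, g(2.8) = 3.952000
u₂ = 2.800000 − 3.952000·(2.800000 − 2.500000) / (3.952000 − (-4.025000)) = 2.800000 − (1.185600)/(7.977000) = 2.651373
g(2.651373) = -0.178891
u₃ = 2.651373 − (-0.178891)·(2.651373 − 2.800000) / (-0.178891 − 3.952000) = 2.651373 − (0.026588)/(-4.130891) = 2.657809
g(2.657809) = -0.007422
u₄ = 2.657809 − (-0.007422)·(2.657809 − 2.651373) / (-0.007422 − (-0.178891)) = 2.657809 − (-0.000048)/(0.171469) = 2.658088

2.6581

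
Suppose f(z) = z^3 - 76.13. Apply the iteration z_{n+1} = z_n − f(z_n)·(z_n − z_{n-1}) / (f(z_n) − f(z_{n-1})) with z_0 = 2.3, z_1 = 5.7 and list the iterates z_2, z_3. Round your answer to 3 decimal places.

3.557, 4.033

f(2.3) = -63.96300, f(5.7) = 109.06300
z_2 = 5.70000 − 109.06300·(5.70000 − 2.30000) / (109.06300 − (-63.96300)) = 5.70000 − (370.81420)/(173.02600) = 3.55689
f(3.55689) = -31.13022
z_3 = 3.55689 − (-31.13022)·(3.55689 − 5.70000) / (-31.13022 − 109.06300) = 3.55689 − (66.71558)/(-140.19322) = 4.03277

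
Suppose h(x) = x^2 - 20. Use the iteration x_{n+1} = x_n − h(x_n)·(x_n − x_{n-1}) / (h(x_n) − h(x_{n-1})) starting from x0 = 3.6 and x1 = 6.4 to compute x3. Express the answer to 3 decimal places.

h(3.6) = -7.04000, h(6.4) = 20.96000
x2 = 6.40000 − 20.96000·(6.40000 − 3.60000) / (20.96000 − (-7.04000)) = 6.40000 − (58.68800)/(28.00000) = 4.30400
h(4.30400) = -1.47558
x3 = 4.30400 − (-1.47558)·(4.30400 − 6.40000) / (-1.47558 − 20.96000) = 4.30400 − (3.09282)/(-22.43558) = 4.44185

4.442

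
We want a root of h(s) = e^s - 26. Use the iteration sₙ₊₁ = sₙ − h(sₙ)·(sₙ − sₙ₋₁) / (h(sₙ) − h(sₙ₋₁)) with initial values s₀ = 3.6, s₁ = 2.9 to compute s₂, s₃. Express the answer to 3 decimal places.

h(3.6) = 10.59823, h(2.9) = -7.82585
s₂ = 2.90000 − (-7.82585)·(2.90000 − 3.60000) / (-7.82585 − 10.59823) = 2.90000 − (5.47810)/(-18.42409) = 3.19733
h(3.19733) = -1.53280
s₃ = 3.19733 − (-1.53280)·(3.19733 − 2.90000) / (-1.53280 − (-7.82585)) = 3.19733 − (-0.45575)/(6.29306) = 3.26975

3.197, 3.270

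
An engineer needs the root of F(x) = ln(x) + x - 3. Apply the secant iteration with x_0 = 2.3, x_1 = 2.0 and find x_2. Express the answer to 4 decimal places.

F(2.3) = 0.132909, F(2.0) = -0.306853
x_2 = 2.000000 − (-0.306853)·(2.000000 − 2.300000) / (-0.306853 − 0.132909) = 2.000000 − (0.092056)/(-0.439762) = 2.209331

2.2093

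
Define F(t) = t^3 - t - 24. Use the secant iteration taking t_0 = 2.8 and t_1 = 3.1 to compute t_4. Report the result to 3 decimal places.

F(2.8) = -4.84800, F(3.1) = 2.69100
t_2 = 3.10000 − 2.69100·(3.10000 − 2.80000) / (2.69100 − (-4.84800)) = 3.10000 − (0.80730)/(7.53900) = 2.99292
F(2.99292) = -0.18371
t_3 = 2.99292 − (-0.18371)·(2.99292 − 3.10000) / (-0.18371 − 2.69100) = 2.99292 − (0.01967)/(-2.87471) = 2.99976
F(2.99976) = -0.00624
t_4 = 2.99976 − (-0.00624)·(2.99976 − 2.99292) / (-0.00624 − (-0.18371)) = 2.99976 − (-0.00004)/(0.17747) = 3.00000

3.000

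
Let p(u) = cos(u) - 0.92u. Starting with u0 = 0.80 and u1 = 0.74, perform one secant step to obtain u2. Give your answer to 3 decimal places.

0.776

p(0.80) = -0.03929, p(0.74) = 0.05767
u2 = 0.74000 − 0.05767·(0.74000 − 0.80000) / (0.05767 − (-0.03929)) = 0.74000 − (-0.00346)/(0.09696) = 0.77569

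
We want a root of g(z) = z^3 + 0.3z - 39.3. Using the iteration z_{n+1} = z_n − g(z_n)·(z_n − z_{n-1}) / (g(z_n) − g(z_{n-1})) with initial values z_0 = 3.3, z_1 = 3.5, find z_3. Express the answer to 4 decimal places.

g(3.3) = -2.373000, g(3.5) = 4.625000
z_2 = 3.500000 − 4.625000·(3.500000 − 3.300000) / (4.625000 − (-2.373000)) = 3.500000 − (0.925000)/(6.998000) = 3.367819
g(3.367819) = -0.091148
z_3 = 3.367819 − (-0.091148)·(3.367819 − 3.500000) / (-0.091148 − 4.625000) = 3.367819 − (0.012048)/(-4.716148) = 3.370374

3.3704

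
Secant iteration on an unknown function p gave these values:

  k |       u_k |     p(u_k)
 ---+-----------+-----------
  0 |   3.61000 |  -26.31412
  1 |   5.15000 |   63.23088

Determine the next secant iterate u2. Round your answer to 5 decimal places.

4.06255

u2 = 5.15000 − 63.23088·(5.15000 − 3.61000) / (63.23088 − (-26.31412))
   = 5.15000 − (97.3755552)/(89.5450000) = 4.0625517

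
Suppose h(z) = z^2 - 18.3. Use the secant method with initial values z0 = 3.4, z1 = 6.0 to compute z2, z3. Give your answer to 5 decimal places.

4.11702, 4.25047

h(3.4) = -6.7400000, h(6.0) = 17.7000000
z2 = 6.0000000 − 17.7000000·(6.0000000 − 3.4000000) / (17.7000000 − (-6.7400000)) = 6.0000000 − (46.0200000)/(24.4400000) = 4.1170213
h(4.1170213) = -1.3501358
z3 = 4.1170213 − (-1.3501358)·(4.1170213 − 6.0000000) / (-1.3501358 − 17.7000000) = 4.1170213 − (2.5422770)/(-19.0501358) = 4.2504732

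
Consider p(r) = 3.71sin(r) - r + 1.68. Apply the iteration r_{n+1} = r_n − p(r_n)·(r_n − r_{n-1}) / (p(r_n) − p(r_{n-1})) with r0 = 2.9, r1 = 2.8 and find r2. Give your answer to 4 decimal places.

p(2.9) = -0.332385, p(2.8) = 0.122806
r2 = 2.800000 − 0.122806·(2.800000 − 2.900000) / (0.122806 − (-0.332385)) = 2.800000 − (-0.012281)/(0.455191) = 2.826979

2.8270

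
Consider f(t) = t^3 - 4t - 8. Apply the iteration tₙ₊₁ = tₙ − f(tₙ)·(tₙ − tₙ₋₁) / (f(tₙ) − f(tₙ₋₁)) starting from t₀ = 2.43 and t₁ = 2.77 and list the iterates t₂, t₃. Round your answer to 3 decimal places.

2.637, 2.649

f(2.43) = -3.37109, f(2.77) = 2.17393
t₂ = 2.77000 − 2.17393·(2.77000 − 2.43000) / (2.17393 − (-3.37109)) = 2.77000 − (0.73914)/(5.54503) = 2.63670
f(2.63670) = -0.21592
t₃ = 2.63670 − (-0.21592)·(2.63670 − 2.77000) / (-0.21592 − 2.17393) = 2.63670 − (0.02878)/(-2.38986) = 2.64875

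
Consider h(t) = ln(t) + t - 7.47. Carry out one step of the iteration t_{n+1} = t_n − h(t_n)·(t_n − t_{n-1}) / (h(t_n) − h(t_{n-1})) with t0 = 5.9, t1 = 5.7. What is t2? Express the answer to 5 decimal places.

h(5.9) = 0.2049524, h(5.7) = -0.0295338
t2 = 5.7000000 − (-0.0295338)·(5.7000000 − 5.9000000) / (-0.0295338 − 0.2049524) = 5.7000000 − (0.0059068)/(-0.2344862) = 5.7251902

5.72519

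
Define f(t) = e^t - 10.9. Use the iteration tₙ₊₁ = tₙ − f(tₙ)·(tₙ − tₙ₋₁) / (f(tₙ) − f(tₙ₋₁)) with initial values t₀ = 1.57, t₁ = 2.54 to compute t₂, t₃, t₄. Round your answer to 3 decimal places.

2.321, 2.384, 2.389

f(1.57) = -6.09335, f(2.54) = 1.77967
t₂ = 2.54000 − 1.77967·(2.54000 − 1.57000) / (1.77967 − (-6.09335)) = 2.54000 − (1.72628)/(7.87302) = 2.32073
f(2.32073) = -0.71685
t₃ = 2.32073 − (-0.71685)·(2.32073 − 2.54000) / (-0.71685 − 1.77967) = 2.32073 − (0.15718)/(-2.49652) = 2.38369
f(2.38369) = -0.05511
t₄ = 2.38369 − (-0.05511)·(2.38369 − 2.32073) / (-0.05511 − (-0.71685)) = 2.38369 − (-0.00347)/(0.66174) = 2.38894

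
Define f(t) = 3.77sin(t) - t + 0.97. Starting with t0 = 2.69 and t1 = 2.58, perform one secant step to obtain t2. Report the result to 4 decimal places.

2.6726

f(2.69) = -0.074775, f(2.58) = 0.397657
t2 = 2.580000 − 0.397657·(2.580000 − 2.690000) / (0.397657 − (-0.074775)) = 2.580000 − (-0.043742)/(0.472432) = 2.672589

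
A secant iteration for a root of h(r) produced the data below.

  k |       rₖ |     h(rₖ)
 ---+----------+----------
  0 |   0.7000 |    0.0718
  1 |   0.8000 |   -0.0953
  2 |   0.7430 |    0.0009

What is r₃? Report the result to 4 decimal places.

r₃ = 0.7430 − 0.0009·(0.7430 − 0.8000) / (0.0009 − (-0.0953))
   = 0.7430 − (-0.000051)/(0.096200) = 0.743533

0.7435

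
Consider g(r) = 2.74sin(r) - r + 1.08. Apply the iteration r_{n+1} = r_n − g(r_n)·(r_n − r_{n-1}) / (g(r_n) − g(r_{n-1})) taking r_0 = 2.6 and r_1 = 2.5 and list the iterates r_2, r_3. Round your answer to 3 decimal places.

g(2.6) = -0.10753, g(2.5) = 0.21981
r_2 = 2.50000 − 0.21981·(2.50000 − 2.60000) / (0.21981 − (-0.10753)) = 2.50000 − (-0.02198)/(0.32734) = 2.56715
g(2.56715) = 0.00167
r_3 = 2.56715 − 0.00167·(2.56715 − 2.50000) / (0.00167 − 0.21981) = 2.56715 − (0.00011)/(-0.21814) = 2.56767

2.567, 2.568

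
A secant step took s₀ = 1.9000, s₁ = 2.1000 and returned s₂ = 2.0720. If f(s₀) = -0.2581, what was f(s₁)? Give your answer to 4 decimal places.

0.0420

The secant line through (1.9000, -0.2581) and (2.1000, f(s₁)) crosses zero at s₂ = 2.0720.
So (1.9000, -0.2581), (2.1000, f(s₁)), (2.0720, 0) are collinear:
f(s₁) = -0.2581 · (2.1000 − 2.0720) / (1.9000 − 2.0720) = -0.2581 · (0.028000)/(-0.172000) = 0.042016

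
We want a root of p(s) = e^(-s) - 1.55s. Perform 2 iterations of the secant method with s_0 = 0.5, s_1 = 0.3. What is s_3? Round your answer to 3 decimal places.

0.423

p(0.5) = -0.16847, p(0.3) = 0.27582
s_2 = 0.30000 − 0.27582·(0.30000 − 0.50000) / (0.27582 − (-0.16847)) = 0.30000 − (-0.05516)/(0.44429) = 0.42416
p(0.42416) = -0.00313
s_3 = 0.42416 − (-0.00313)·(0.42416 − 0.30000) / (-0.00313 − 0.27582) = 0.42416 − (-0.00039)/(-0.27895) = 0.42277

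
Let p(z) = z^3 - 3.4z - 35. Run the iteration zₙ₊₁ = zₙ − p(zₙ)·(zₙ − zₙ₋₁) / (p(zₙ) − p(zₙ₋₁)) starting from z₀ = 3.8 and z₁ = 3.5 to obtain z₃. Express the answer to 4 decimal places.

3.6166

p(3.8) = 6.952000, p(3.5) = -4.025000
z₂ = 3.500000 − (-4.025000)·(3.500000 − 3.800000) / (-4.025000 − 6.952000) = 3.500000 − (1.207500)/(-10.977000) = 3.610003
p(3.610003) = -0.228021
z₃ = 3.610003 − (-0.228021)·(3.610003 − 3.500000) / (-0.228021 − (-4.025000)) = 3.610003 − (-0.025083)/(3.796979) = 3.616609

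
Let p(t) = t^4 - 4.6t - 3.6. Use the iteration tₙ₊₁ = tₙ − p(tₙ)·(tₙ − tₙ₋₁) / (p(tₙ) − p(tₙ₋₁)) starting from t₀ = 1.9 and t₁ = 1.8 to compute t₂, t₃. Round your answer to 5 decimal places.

p(1.9) = 0.6921000, p(1.8) = -1.3824000
t₂ = 1.8000000 − (-1.3824000)·(1.8000000 − 1.9000000) / (-1.3824000 − 0.6921000) = 1.8000000 − (0.1382400)/(-2.0745000) = 1.8666377
p(1.8666377) = -0.0459330
t₃ = 1.8666377 − (-0.0459330)·(1.8666377 − 1.8000000) / (-0.0459330 − (-1.3824000)) = 1.8666377 − (-0.0030609)/(1.3364670) = 1.8689280

1.86664, 1.86893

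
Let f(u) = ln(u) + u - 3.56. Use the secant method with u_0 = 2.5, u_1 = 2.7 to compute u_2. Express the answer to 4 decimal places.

2.6038

f(2.5) = -0.143709, f(2.7) = 0.133252
u_2 = 2.700000 − 0.133252·(2.700000 − 2.500000) / (0.133252 − (-0.143709)) = 2.700000 − (0.026650)/(0.276961) = 2.603776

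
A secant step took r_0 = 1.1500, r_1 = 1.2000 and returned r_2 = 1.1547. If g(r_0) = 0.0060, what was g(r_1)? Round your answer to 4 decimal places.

The secant line through (1.1500, 0.0060) and (1.2000, g(r_1)) crosses zero at r_2 = 1.1547.
So (1.1500, 0.0060), (1.2000, g(r_1)), (1.1547, 0) are collinear:
g(r_1) = 0.0060 · (1.2000 − 1.1547) / (1.1500 − 1.1547) = 0.0060 · (0.045300)/(-0.004700) = -0.057830

-0.0578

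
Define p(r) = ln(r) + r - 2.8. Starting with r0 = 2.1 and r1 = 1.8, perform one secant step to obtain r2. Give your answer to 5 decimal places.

p(2.1) = 0.0419373, p(1.8) = -0.4122133
r2 = 1.8000000 − (-0.4122133)·(1.8000000 − 2.1000000) / (-0.4122133 − 0.0419373) = 1.8000000 − (0.1236640)/(-0.4541507) = 2.0722973

2.07230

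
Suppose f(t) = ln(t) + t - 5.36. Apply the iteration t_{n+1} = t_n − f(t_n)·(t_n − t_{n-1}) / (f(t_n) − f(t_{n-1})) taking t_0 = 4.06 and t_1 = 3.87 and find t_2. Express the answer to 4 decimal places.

f(4.06) = 0.101183, f(3.87) = -0.136745
t_2 = 3.870000 − (-0.136745)·(3.870000 − 4.060000) / (-0.136745 − 0.101183) = 3.870000 − (0.025982)/(-0.237928) = 3.979199

3.9792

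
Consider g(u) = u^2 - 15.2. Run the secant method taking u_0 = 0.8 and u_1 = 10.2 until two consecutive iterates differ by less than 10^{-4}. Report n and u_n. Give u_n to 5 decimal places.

g(0.8) = -14.5600000, g(10.2) = 88.8400000
u_2 = 10.2000000 − 88.8400000·(9.4000000)/(103.4000000) = 2.1236364;  |Δ| = 8.0763636
g(2.1236364) = -10.6901686
u_3 = 2.1236364 − (-10.6901686)·(-8.0763636)/(-99.5301686) = 2.9910888;  |Δ| = 0.8674525
g(2.9910888) = -6.2533877
u_4 = 2.9910888 − (-6.2533877)·(0.8674525)/(4.4367809) = 4.2137132;  |Δ| = 1.2226244
g(4.2137132) = 2.5553789
u_5 = 4.2137132 − 2.5553789·(1.2226244)/(8.8087666) = 3.8590360;  |Δ| = 0.3546772
g(3.8590360) = -0.3078411
u_6 = 3.8590360 − (-0.3078411)·(-0.3546772)/(-2.8632200) = 3.8971694;  |Δ| = 0.0381334
g(3.8971694) = -0.0120709
u_7 = 3.8971694 − (-0.0120709)·(0.0381334)/(0.2957702) = 3.8987257;  |Δ| = 0.0015563
g(3.8987257) = 0.0000618
u_8 = 3.8987257 − 0.0000618·(0.0015563)/(0.0121326) = 3.8987177;  |Δ| = 0.0000079
|u_8 − u_7| = 0.0000079 < 10^{-4}

n = 8, u_n = 3.89872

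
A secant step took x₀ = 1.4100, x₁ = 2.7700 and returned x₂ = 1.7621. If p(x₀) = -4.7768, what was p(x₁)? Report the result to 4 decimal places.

The secant line through (1.4100, -4.7768) and (2.7700, p(x₁)) crosses zero at x₂ = 1.7621.
So (1.4100, -4.7768), (2.7700, p(x₁)), (1.7621, 0) are collinear:
p(x₁) = -4.7768 · (2.7700 − 1.7621) / (1.4100 − 1.7621) = -4.7768 · (1.007900)/(-0.352100) = 13.673777

13.6738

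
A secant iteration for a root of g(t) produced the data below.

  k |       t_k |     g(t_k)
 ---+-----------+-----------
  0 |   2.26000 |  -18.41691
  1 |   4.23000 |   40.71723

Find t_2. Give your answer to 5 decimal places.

2.87354

t_2 = 4.23000 − 40.71723·(4.23000 − 2.26000) / (40.71723 − (-18.41691))
   = 4.23000 − (80.2129431)/(59.1341400) = 2.8735426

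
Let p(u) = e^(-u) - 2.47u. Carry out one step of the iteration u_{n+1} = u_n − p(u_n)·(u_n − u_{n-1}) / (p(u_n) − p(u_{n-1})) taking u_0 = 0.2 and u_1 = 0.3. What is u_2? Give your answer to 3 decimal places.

0.300

p(0.2) = 0.32473, p(0.3) = -0.00018
u_2 = 0.30000 − (-0.00018)·(0.30000 − 0.20000) / (-0.00018 − 0.32473) = 0.30000 − (-0.00002)/(-0.32491) = 0.29994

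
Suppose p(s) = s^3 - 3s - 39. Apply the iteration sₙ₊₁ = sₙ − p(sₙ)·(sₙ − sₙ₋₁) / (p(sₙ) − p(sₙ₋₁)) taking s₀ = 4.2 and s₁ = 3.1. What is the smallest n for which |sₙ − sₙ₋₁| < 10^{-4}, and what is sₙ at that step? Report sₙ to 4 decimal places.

n = 6, sₙ = 3.6854

p(4.2) = 22.488000, p(3.1) = -18.509000
s₂ = 3.100000 − (-18.509000)·(-1.100000)/(-40.997000) = 3.596619;  |Δ| = 0.496619
p(3.596619) = -3.265177
s₃ = 3.596619 − (-3.265177)·(0.496619)/(15.243823) = 3.702994;  |Δ| = 0.106374
p(3.702994) = 0.667062
s₄ = 3.702994 − 0.667062·(0.106374)/(3.932239) = 3.684948;  |Δ| = 0.018045
p(3.684948) = -0.017508
s₅ = 3.684948 − (-0.017508)·(-0.018045)/(-0.684571) = 3.685410;  |Δ| = 0.000462
p(3.685410) = -0.000090
s₆ = 3.685410 − (-0.000090)·(0.000462)/(0.017419) = 3.685412;  |Δ| = 0.000002
|s₆ − s₅| = 0.000002 < 10^{-4}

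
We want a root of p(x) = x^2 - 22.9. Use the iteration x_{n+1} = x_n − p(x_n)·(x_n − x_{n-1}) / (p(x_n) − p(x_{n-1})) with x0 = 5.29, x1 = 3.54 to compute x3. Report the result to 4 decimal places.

4.7961

p(5.29) = 5.084100, p(3.54) = -10.368400
x2 = 3.540000 − (-10.368400)·(3.540000 − 5.290000) / (-10.368400 − 5.084100) = 3.540000 − (18.144700)/(-15.452500) = 4.714224
p(4.714224) = -0.676090
x3 = 4.714224 − (-0.676090)·(4.714224 − 3.540000) / (-0.676090 − (-10.368400)) = 4.714224 − (-0.793881)/(9.692310) = 4.796133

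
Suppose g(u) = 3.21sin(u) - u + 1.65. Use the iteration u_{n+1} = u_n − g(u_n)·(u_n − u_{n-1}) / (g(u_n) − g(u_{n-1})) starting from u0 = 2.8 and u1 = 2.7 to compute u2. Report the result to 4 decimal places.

2.7812

g(2.8) = -0.074688, g(2.7) = 0.321889
u2 = 2.700000 − 0.321889·(2.700000 − 2.800000) / (0.321889 − (-0.074688)) = 2.700000 − (-0.032189)/(0.396577) = 2.781167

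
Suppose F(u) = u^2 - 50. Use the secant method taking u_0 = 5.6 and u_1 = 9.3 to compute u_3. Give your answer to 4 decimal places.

F(5.6) = -18.640000, F(9.3) = 36.490000
u_2 = 9.300000 − 36.490000·(9.300000 − 5.600000) / (36.490000 − (-18.640000)) = 9.300000 − (135.013000)/(55.130000) = 6.851007
F(6.851007) = -3.063707
u_3 = 6.851007 − (-3.063707)·(6.851007 − 9.300000) / (-3.063707 − 36.490000) = 6.851007 − (7.502998)/(-39.553707) = 7.040698

7.0407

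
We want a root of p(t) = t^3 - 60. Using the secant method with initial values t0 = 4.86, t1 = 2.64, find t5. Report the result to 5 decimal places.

p(4.86) = 54.7912560, p(2.64) = -41.6002560
t2 = 2.6400000 − (-41.6002560)·(2.6400000 − 4.8600000) / (-41.6002560 − 54.7912560) = 2.6400000 − (92.3525683)/(-96.3915120) = 3.5980986
p(3.5980986) = -13.4178892
t3 = 3.5980986 − (-13.4178892)·(3.5980986 − 2.6400000) / (-13.4178892 − (-41.6002560)) = 3.5980986 − (-12.8556602)/(28.1823668) = 4.0542583
p(4.0542583) = 6.6398838
t4 = 4.0542583 − 6.6398838·(4.0542583 − 3.5980986) / (6.6398838 − (-13.4178892)) = 4.0542583 − (3.0288475)/(20.0577730) = 3.9032521
p(3.9032521) = -0.5324832
t5 = 3.9032521 − (-0.5324832)·(3.9032521 − 4.0542583) / (-0.5324832 − 6.6398838) = 3.9032521 − (0.0804083)/(-7.1723670) = 3.9144629

3.91446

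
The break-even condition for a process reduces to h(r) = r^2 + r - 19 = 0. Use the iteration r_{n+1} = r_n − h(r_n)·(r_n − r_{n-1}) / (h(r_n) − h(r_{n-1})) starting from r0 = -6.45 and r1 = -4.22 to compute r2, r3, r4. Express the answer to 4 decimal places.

-4.7796, -4.8965, -4.8874

h(-6.45) = 16.152500, h(-4.22) = -5.411600
r2 = -4.220000 − (-5.411600)·(-4.220000 − (-6.450000)) / (-5.411600 − 16.152500) = -4.220000 − (-12.067868)/(-21.564100) = -4.779628
h(-4.779628) = -0.934787
r3 = -4.779628 − (-0.934787)·(-4.779628 − (-4.220000)) / (-0.934787 − (-5.411600)) = -4.779628 − (0.523133)/(4.476813) = -4.896481
h(-4.896481) = 0.079049
r4 = -4.896481 − 0.079049·(-4.896481 − (-4.779628)) / (0.079049 − (-0.934787)) = -4.896481 − (-0.009237)/(1.013836) = -4.887370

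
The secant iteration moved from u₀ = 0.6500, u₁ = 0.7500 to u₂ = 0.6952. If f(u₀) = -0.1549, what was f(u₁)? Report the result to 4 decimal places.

The secant line through (0.6500, -0.1549) and (0.7500, f(u₁)) crosses zero at u₂ = 0.6952.
So (0.6500, -0.1549), (0.7500, f(u₁)), (0.6952, 0) are collinear:
f(u₁) = -0.1549 · (0.7500 − 0.6952) / (0.6500 − 0.6952) = -0.1549 · (0.054800)/(-0.045200) = 0.187799

0.1878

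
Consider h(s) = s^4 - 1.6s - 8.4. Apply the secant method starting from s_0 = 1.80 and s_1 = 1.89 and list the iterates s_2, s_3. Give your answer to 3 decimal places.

h(1.80) = -0.78240, h(1.89) = 1.33590
s_2 = 1.89000 − 1.33590·(1.89000 − 1.80000) / (1.33590 − (-0.78240)) = 1.89000 − (0.12023)/(2.11830) = 1.83324
h(1.83324) = -0.03838
s_3 = 1.83324 − (-0.03838)·(1.83324 − 1.89000) / (-0.03838 − 1.33590) = 1.83324 − (0.00218)/(-1.37427) = 1.83483

1.833, 1.835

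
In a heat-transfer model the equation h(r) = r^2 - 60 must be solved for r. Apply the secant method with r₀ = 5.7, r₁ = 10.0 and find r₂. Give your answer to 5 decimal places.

7.45223

h(5.7) = -27.5100000, h(10.0) = 40.0000000
r₂ = 10.0000000 − 40.0000000·(10.0000000 − 5.7000000) / (40.0000000 − (-27.5100000)) = 10.0000000 − (172.0000000)/(67.5100000) = 7.4522293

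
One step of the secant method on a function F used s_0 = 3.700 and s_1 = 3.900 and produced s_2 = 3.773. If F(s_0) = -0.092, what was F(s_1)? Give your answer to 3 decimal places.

The secant line through (3.700, -0.092) and (3.900, F(s_1)) crosses zero at s_2 = 3.773.
So (3.700, -0.092), (3.900, F(s_1)), (3.773, 0) are collinear:
F(s_1) = -0.092 · (3.900 − 3.773) / (3.700 − 3.773) = -0.092 · (0.12700)/(-0.07300) = 0.16005

0.160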